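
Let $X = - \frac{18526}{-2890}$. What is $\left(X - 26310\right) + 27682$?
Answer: $\frac{1991803}{1445} \approx 1378.4$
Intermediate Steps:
$X = \frac{9263}{1445}$ ($X = \left(-18526\right) \left(- \frac{1}{2890}\right) = \frac{9263}{1445} \approx 6.4104$)
$\left(X - 26310\right) + 27682 = \left(\frac{9263}{1445} - 26310\right) + 27682 = - \frac{38008687}{1445} + 27682 = \frac{1991803}{1445}$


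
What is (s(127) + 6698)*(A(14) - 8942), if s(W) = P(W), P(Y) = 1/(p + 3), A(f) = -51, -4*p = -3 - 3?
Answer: -542134012/9 ≈ -6.0237e+7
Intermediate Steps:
p = 3/2 (p = -(-3 - 3)/4 = -¼*(-6) = 3/2 ≈ 1.5000)
P(Y) = 2/9 (P(Y) = 1/(3/2 + 3) = 1/(9/2) = 2/9)
s(W) = 2/9
(s(127) + 6698)*(A(14) - 8942) = (2/9 + 6698)*(-51 - 8942) = (60284/9)*(-8993) = -542134012/9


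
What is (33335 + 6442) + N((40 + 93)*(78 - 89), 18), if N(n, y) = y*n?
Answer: 13443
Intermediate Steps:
N(n, y) = n*y
(33335 + 6442) + N((40 + 93)*(78 - 89), 18) = (33335 + 6442) + ((40 + 93)*(78 - 89))*18 = 39777 + (133*(-11))*18 = 39777 - 1463*18 = 39777 - 26334 = 13443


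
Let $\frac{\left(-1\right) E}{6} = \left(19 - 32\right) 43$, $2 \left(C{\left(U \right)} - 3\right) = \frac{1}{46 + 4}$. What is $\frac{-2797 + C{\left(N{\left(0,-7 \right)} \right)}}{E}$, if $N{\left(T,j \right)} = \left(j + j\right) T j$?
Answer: $- \frac{93133}{111800} \approx -0.83303$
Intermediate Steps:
$N{\left(T,j \right)} = 2 T j^{2}$ ($N{\left(T,j \right)} = 2 j T j = 2 T j^{2}$)
$C{\left(U \right)} = \frac{301}{100}$ ($C{\left(U \right)} = 3 + \frac{1}{2 \left(46 + 4\right)} = 3 + \frac{1}{2 \cdot 50} = 3 + \frac{1}{2} \cdot \frac{1}{50} = 3 + \frac{1}{100} = \frac{301}{100}$)
$E = 3354$ ($E = - 6 \left(19 - 32\right) 43 = - 6 \left(\left(-13\right) 43\right) = \left(-6\right) \left(-559\right) = 3354$)
$\frac{-2797 + C{\left(N{\left(0,-7 \right)} \right)}}{E} = \frac{-2797 + \frac{301}{100}}{3354} = \left(- \frac{279399}{100}\right) \frac{1}{3354} = - \frac{93133}{111800}$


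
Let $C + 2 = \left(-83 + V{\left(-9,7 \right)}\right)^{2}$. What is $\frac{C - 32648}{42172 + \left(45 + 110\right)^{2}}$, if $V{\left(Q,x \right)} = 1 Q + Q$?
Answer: $- \frac{22449}{66197} \approx -0.33912$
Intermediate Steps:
$V{\left(Q,x \right)} = 2 Q$ ($V{\left(Q,x \right)} = Q + Q = 2 Q$)
$C = 10199$ ($C = -2 + \left(-83 + 2 \left(-9\right)\right)^{2} = -2 + \left(-83 - 18\right)^{2} = -2 + \left(-101\right)^{2} = -2 + 10201 = 10199$)
$\frac{C - 32648}{42172 + \left(45 + 110\right)^{2}} = \frac{10199 - 32648}{42172 + \left(45 + 110\right)^{2}} = - \frac{22449}{42172 + 155^{2}} = - \frac{22449}{42172 + 24025} = - \frac{22449}{66197}$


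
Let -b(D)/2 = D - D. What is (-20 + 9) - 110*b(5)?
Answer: -11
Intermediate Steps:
b(D) = 0 (b(D) = -2*(D - D) = -2*0 = 0)
(-20 + 9) - 110*b(5) = (-20 + 9) - 110*0 = -11 - 22*0 = -11 + 0 = -11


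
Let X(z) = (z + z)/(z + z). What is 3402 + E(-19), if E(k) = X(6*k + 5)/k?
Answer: 64637/19 ≈ 3401.9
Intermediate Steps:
X(z) = 1 (X(z) = (2*z)/((2*z)) = (2*z)*(1/(2*z)) = 1)
E(k) = 1/k
3402 + E(-19) = 3402 + 1/(-19) = 3402 - 1/19 = 64637/19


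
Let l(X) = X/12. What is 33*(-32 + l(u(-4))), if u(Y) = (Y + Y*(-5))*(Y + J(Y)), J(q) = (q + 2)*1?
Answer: -1320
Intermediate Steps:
J(q) = 2 + q (J(q) = (2 + q)*1 = 2 + q)
u(Y) = -4*Y*(2 + 2*Y) (u(Y) = (Y + Y*(-5))*(Y + (2 + Y)) = (Y - 5*Y)*(2 + 2*Y) = (-4*Y)*(2 + 2*Y) = -4*Y*(2 + 2*Y))
l(X) = X/12 (l(X) = X*(1/12) = X/12)
33*(-32 + l(u(-4))) = 33*(-32 + (-8*(-4)*(1 - 4))/12) = 33*(-32 + (-8*(-4)*(-3))/12) = 33*(-32 + (1/12)*(-96)) = 33*(-32 - 8) = 33*(-40) = -1320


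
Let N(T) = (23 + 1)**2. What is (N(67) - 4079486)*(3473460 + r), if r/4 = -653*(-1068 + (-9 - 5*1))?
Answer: -25695680908040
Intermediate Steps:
N(T) = 576 (N(T) = 24**2 = 576)
r = 2826184 (r = 4*(-653*(-1068 + (-9 - 5*1))) = 4*(-653*(-1068 + (-9 - 5))) = 4*(-653*(-1068 - 14)) = 4*(-653*(-1082)) = 4*706546 = 2826184)
(N(67) - 4079486)*(3473460 + r) = (576 - 4079486)*(3473460 + 2826184) = -4078910*6299644 = -25695680908040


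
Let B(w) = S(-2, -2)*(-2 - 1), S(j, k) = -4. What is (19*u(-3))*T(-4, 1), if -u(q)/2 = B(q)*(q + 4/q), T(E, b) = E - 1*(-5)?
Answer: 1976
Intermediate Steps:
T(E, b) = 5 + E (T(E, b) = E + 5 = 5 + E)
B(w) = 12 (B(w) = -4*(-2 - 1) = -4*(-3) = 12)
u(q) = -96/q - 24*q (u(q) = -24*(q + 4/q) = -2*(12*q + 48/q) = -96/q - 24*q)
(19*u(-3))*T(-4, 1) = (19*(-96/(-3) - 24*(-3)))*(5 - 4) = (19*(-96*(-⅓) + 72))*1 = (19*(32 + 72))*1 = (19*104)*1 = 1976*1 = 1976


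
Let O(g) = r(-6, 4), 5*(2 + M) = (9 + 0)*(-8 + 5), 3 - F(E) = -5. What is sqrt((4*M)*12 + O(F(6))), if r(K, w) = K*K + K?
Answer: I*sqrt(8130)/5 ≈ 18.033*I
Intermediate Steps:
F(E) = 8 (F(E) = 3 - 1*(-5) = 3 + 5 = 8)
M = -37/5 (M = -2 + ((9 + 0)*(-8 + 5))/5 = -2 + (9*(-3))/5 = -2 + (1/5)*(-27) = -2 - 27/5 = -37/5 ≈ -7.4000)
r(K, w) = K + K**2 (r(K, w) = K**2 + K = K + K**2)
O(g) = 30 (O(g) = -6*(1 - 6) = -6*(-5) = 30)
sqrt((4*M)*12 + O(F(6))) = sqrt((4*(-37/5))*12 + 30) = sqrt(-148/5*12 + 30) = sqrt(-1776/5 + 30) = sqrt(-1626/5) = I*sqrt(8130)/5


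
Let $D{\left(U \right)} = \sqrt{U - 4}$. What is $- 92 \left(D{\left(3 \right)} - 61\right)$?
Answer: $5612 - 92 i \approx 5612.0 - 92.0 i$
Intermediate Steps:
$D{\left(U \right)} = \sqrt{-4 + U}$
$- 92 \left(D{\left(3 \right)} - 61\right) = - 92 \left(\sqrt{-4 + 3} - 61\right) = - 92 \left(\sqrt{-1} - 61\right) = - 92 \left(i - 61\right) = - 92 \left(-61 + i\right) = 5612 - 92 i$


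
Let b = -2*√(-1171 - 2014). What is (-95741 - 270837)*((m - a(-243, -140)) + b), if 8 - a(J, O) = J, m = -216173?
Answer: 79336277072 + 5132092*I*√65 ≈ 7.9336e+10 + 4.1376e+7*I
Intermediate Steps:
a(J, O) = 8 - J
b = -14*I*√65 ≈ -112.87*I
(-95741 - 270837)*((m - a(-243, -140)) + b) = (-95741 - 270837)*((-216173 - (8 - 1*(-243))) - 14*I*√65) = -366578*((-216173 - (8 + 243)) - 14*I*√65) = -366578*((-216173 - 1*251) - 14*I*√65) = -366578*((-216173 - 251) - 14*I*√65) = -366578*(-216424 - 14*I*√65) = 79336277072 + 5132092*I*√65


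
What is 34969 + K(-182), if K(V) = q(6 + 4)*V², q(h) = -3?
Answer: -64403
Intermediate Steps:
K(V) = -3*V²
34969 + K(-182) = 34969 - 3*(-182)² = 34969 - 3*33124 = 34969 - 99372 = -64403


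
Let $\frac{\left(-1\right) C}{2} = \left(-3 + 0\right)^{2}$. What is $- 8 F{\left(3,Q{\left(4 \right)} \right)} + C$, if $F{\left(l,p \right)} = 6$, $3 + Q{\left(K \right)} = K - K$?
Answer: $-66$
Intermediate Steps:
$Q{\left(K \right)} = -3$ ($Q{\left(K \right)} = -3 + \left(K - K\right) = -3 + 0 = -3$)
$C = -18$ ($C = - 2 \left(-3 + 0\right)^{2} = - 2 \left(-3\right)^{2} = \left(-2\right) 9 = -18$)
$- 8 F{\left(3,Q{\left(4 \right)} \right)} + C = \left(-8\right) 6 - 18 = -48 - 18 = -66$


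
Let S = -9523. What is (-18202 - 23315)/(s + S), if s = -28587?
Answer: 41517/38110 ≈ 1.0894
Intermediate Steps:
(-18202 - 23315)/(s + S) = (-18202 - 23315)/(-28587 - 9523) = -41517/(-38110) = -41517*(-1/38110) = 41517/38110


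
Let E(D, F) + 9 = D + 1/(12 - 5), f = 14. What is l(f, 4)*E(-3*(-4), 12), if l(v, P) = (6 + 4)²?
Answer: 2200/7 ≈ 314.29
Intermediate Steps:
l(v, P) = 100 (l(v, P) = 10² = 100)
E(D, F) = -62/7 + D (E(D, F) = -9 + (D + 1/(12 - 5)) = -9 + (D + 1/7) = -9 + (D + ⅐) = -9 + (⅐ + D) = -62/7 + D)
l(f, 4)*E(-3*(-4), 12) = 100*(-62/7 - 3*(-4)) = 100*(-62/7 + 12) = 100*(22/7) = 2200/7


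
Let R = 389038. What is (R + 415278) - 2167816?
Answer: -1363500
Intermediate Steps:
(R + 415278) - 2167816 = (389038 + 415278) - 2167816 = 804316 - 2167816 = -1363500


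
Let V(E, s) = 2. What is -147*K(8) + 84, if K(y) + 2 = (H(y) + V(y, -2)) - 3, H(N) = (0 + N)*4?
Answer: -4179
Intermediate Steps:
H(N) = 4*N (H(N) = N*4 = 4*N)
K(y) = -3 + 4*y (K(y) = -2 + ((4*y + 2) - 3) = -2 + ((2 + 4*y) - 3) = -2 + (-1 + 4*y) = -3 + 4*y)
-147*K(8) + 84 = -147*(-3 + 4*8) + 84 = -147*(-3 + 32) + 84 = -147*29 + 84 = -4263 + 84 = -4179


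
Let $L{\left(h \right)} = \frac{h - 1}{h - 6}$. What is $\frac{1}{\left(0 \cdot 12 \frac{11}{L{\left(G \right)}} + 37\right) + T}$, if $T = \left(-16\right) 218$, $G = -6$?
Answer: $- \frac{1}{3451} \approx -0.00028977$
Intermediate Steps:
$L{\left(h \right)} = \frac{-1 + h}{-6 + h}$
$T = -3488$
$\frac{1}{\left(0 \cdot 12 \frac{11}{L{\left(G \right)}} + 37\right) + T} = \frac{1}{\left(0 \cdot 12 \frac{11}{\frac{1}{-6 - 6} \left(-1 - 6\right)} + 37\right) - 3488} = \frac{1}{\left(0 \frac{11}{\frac{1}{-12} \left(-7\right)} + 37\right) - 3488} = \frac{1}{\left(0 \frac{11}{\left(- \frac{1}{12}\right) \left(-7\right)} + 37\right) - 3488} = \frac{1}{\left(0 \frac{11}{\frac{7}{12}} + 37\right) - 3488} = \frac{1}{\left(0 \cdot 11 \cdot \frac{12}{7} + 37\right) - 3488} = \frac{1}{\left(0 \cdot \frac{132}{7} + 37\right) - 3488} = \frac{1}{\left(0 + 37\right) - 3488} = \frac{1}{37 - 3488} = \frac{1}{-3451} = - \frac{1}{3451}$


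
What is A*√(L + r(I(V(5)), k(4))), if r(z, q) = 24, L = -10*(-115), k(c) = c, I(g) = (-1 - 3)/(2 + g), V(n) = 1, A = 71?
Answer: 71*√1174 ≈ 2432.7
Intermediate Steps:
I(g) = -4/(2 + g)
L = 1150
A*√(L + r(I(V(5)), k(4))) = 71*√(1150 + 24) = 71*√1174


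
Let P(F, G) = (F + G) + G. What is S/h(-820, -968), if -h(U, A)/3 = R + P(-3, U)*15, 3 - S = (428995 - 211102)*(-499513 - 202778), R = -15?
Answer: 25504048811/12330 ≈ 2.0685e+6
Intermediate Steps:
S = 153024292866 (S = 3 - (428995 - 211102)*(-499513 - 202778) = 3 - 217893*(-702291) = 3 - 1*(-153024292863) = 3 + 153024292863 = 153024292866)
P(F, G) = F + 2*G
h(U, A) = 180 - 90*U (h(U, A) = -3*(-15 + (-3 + 2*U)*15) = -3*(-15 + (-45 + 30*U)) = -3*(-60 + 30*U) = 180 - 90*U)
S/h(-820, -968) = 153024292866/(180 - 90*(-820)) = 153024292866/(180 + 73800) = 153024292866/73980 = 153024292866*(1/73980) = 25504048811/12330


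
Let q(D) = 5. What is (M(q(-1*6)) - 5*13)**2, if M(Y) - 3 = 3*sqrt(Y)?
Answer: 3889 - 372*sqrt(5) ≈ 3057.2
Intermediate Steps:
M(Y) = 3 + 3*sqrt(Y)
(M(q(-1*6)) - 5*13)**2 = ((3 + 3*sqrt(5)) - 5*13)**2 = ((3 + 3*sqrt(5)) - 65)**2 = (-62 + 3*sqrt(5))**2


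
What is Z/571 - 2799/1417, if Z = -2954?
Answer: -5784047/809107 ≈ -7.1487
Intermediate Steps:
Z/571 - 2799/1417 = -2954/571 - 2799/1417 = -5784047/809107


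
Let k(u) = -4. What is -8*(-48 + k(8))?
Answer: 416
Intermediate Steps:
-8*(-48 + k(8)) = -8*(-48 - 4) = -8*(-52) = 416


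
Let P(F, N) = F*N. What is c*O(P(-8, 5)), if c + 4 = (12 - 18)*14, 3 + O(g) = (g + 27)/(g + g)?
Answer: 2497/10 ≈ 249.70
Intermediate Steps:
O(g) = -3 + (27 + g)/(2*g) (O(g) = -3 + (g + 27)/(g + g) = -3 + (27 + g)/((2*g)) = -3 + (27 + g)*(1/(2*g)) = -3 + (27 + g)/(2*g))
c = -88 (c = -4 + (12 - 18)*14 = -4 - 6*14 = -4 - 84 = -88)
c*O(P(-8, 5)) = -44*(27 - (-40)*5)/((-8*5)) = -44*(27 - 5*(-40))/(-40) = -44*(-1)*(27 + 200)/40 = -44*(-1)*227/40 = -88*(-227/80) = 2497/10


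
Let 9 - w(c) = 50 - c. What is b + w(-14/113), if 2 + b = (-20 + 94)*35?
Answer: 287797/113 ≈ 2546.9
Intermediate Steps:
w(c) = -41 + c (w(c) = 9 - (50 - c) = 9 + (-50 + c) = -41 + c)
b = 2588 (b = -2 + (-20 + 94)*35 = -2 + 74*35 = -2 + 2590 = 2588)
b + w(-14/113) = 2588 + (-41 - 14/113) = 2588 - 4647/113 = 287797/113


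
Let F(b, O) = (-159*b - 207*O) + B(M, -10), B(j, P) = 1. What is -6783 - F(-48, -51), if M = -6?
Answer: -24973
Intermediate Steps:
F(b, O) = 1 - 207*O - 159*b (F(b, O) = (-159*b - 207*O) + 1 = (-207*O - 159*b) + 1 = 1 - 207*O - 159*b)
-6783 - F(-48, -51) = -6783 - (1 - 207*(-51) - 159*(-48)) = -6783 - (1 + 10557 + 7632) = -6783 - 1*18190 = -6783 - 18190 = -24973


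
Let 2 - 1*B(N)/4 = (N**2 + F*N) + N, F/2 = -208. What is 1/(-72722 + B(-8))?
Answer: -1/86250 ≈ -1.1594e-5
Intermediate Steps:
F = -416 (F = 2*(-208) = -416)
B(N) = 8 - 4*N**2 + 1660*N (B(N) = 8 - 4*((N**2 - 416*N) + N) = 8 - 4*(N**2 - 415*N) = 8 + (-4*N**2 + 1660*N) = 8 - 4*N**2 + 1660*N)
1/(-72722 + B(-8)) = 1/(-72722 + (8 - 4*(-8)**2 + 1660*(-8))) = 1/(-72722 + (8 - 4*64 - 13280)) = 1/(-72722 + (8 - 256 - 13280)) = 1/(-72722 - 13528) = 1/(-86250) = -1/86250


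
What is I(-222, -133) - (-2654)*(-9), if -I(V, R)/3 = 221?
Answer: -24549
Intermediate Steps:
I(V, R) = -663 (I(V, R) = -3*221 = -663)
I(-222, -133) - (-2654)*(-9) = -663 - (-2654)*(-9) = -663 - 1*23886 = -663 - 23886 = -24549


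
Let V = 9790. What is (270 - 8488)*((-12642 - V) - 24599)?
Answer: 386500758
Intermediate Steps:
(270 - 8488)*((-12642 - V) - 24599) = (270 - 8488)*((-12642 - 1*9790) - 24599) = -8218*((-12642 - 9790) - 24599) = -8218*(-22432 - 24599) = -8218*(-47031) = 386500758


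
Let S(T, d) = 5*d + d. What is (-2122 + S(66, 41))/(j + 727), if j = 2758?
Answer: -1876/3485 ≈ -0.53831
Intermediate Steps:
S(T, d) = 6*d
(-2122 + S(66, 41))/(j + 727) = (-2122 + 6*41)/(2758 + 727) = (-2122 + 246)/3485 = -1876*1/3485 = -1876/3485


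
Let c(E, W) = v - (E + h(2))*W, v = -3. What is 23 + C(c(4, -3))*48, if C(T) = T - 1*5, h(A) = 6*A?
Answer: 1943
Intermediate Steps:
c(E, W) = -3 - W*(12 + E) (c(E, W) = -3 - (E + 6*2)*W = -3 - (E + 12)*W = -3 - (12 + E)*W = -3 - W*(12 + E))
C(T) = -5 + T (C(T) = T - 5 = -5 + T)
23 + C(c(4, -3))*48 = 23 + (-5 + (-3 - 12*(-3) - 1*4*(-3)))*48 = 23 + (-5 + (-3 + 36 + 12))*48 = 23 + (-5 + 45)*48 = 23 + 40*48 = 23 + 1920 = 1943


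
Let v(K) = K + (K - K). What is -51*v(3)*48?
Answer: -7344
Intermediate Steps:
v(K) = K (v(K) = K + 0 = K)
-51*v(3)*48 = -51*3*48 = -153*48 = -7344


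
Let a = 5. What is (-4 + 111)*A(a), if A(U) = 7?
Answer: 749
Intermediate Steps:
(-4 + 111)*A(a) = (-4 + 111)*7 = 107*7 = 749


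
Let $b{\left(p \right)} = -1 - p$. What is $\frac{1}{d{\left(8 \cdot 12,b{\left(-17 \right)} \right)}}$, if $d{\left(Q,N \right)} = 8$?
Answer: $\frac{1}{8} \approx 0.125$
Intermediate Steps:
$\frac{1}{d{\left(8 \cdot 12,b{\left(-17 \right)} \right)}} = \frac{1}{8}$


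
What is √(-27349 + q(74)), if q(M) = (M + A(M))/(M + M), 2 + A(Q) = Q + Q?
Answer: I*√37438746/37 ≈ 165.37*I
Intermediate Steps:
A(Q) = -2 + 2*Q (A(Q) = -2 + (Q + Q) = -2 + 2*Q)
q(M) = (-2 + 3*M)/(2*M) (q(M) = (M + (-2 + 2*M))/(M + M) = (-2 + 3*M)/((2*M)) = (-2 + 3*M)*(1/(2*M)) = (-2 + 3*M)/(2*M))
√(-27349 + q(74)) = √(-27349 + (3/2 - 1/74)) = √(-27349 + 55/37) = √(-1011858/37) = I*√37438746/37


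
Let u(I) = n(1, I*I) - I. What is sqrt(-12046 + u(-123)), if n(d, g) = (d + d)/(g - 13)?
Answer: I*sqrt(681081861414)/7558 ≈ 109.19*I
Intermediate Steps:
n(d, g) = 2*d/(-13 + g) (n(d, g) = (2*d)/(-13 + g) = 2*d/(-13 + g))
u(I) = -I + 2/(-13 + I**2) (u(I) = 2*1/(-13 + I*I) - I = 2*1/(-13 + I**2) - I = 2/(-13 + I**2) - I = -I + 2/(-13 + I**2))
sqrt(-12046 + u(-123)) = sqrt(-12046 + (-1*(-123) + 2/(-13 + (-123)**2))) = sqrt(-12046 + (123 + 2/(-13 + 15129))) = sqrt(-12046 + (123 + 2/15116)) = sqrt(-12046 + (123 + 2*(1/15116))) = sqrt(-12046 + (123 + 1/7558)) = sqrt(-12046 + 929635/7558) = sqrt(-90114033/7558) = I*sqrt(681081861414)/7558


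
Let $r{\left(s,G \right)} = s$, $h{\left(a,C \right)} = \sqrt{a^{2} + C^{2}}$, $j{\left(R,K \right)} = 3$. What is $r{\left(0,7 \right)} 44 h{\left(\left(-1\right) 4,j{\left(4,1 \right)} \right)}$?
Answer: $0$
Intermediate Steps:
$h{\left(a,C \right)} = \sqrt{C^{2} + a^{2}}$
$r{\left(0,7 \right)} 44 h{\left(\left(-1\right) 4,j{\left(4,1 \right)} \right)} = 0 \cdot 44 \sqrt{3^{2} + \left(\left(-1\right) 4\right)^{2}} = 0 \sqrt{9 + \left(-4\right)^{2}} = 0 \sqrt{9 + 16} = 0 \sqrt{25} = 0 \cdot 5 = 0$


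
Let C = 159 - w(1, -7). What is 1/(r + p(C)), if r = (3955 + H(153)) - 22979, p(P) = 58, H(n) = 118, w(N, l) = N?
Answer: -1/18848 ≈ -5.3056e-5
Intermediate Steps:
C = 158 (C = 159 - 1*1 = 159 - 1 = 158)
r = -18906 (r = (3955 + 118) - 22979 = 4073 - 22979 = -18906)
1/(r + p(C)) = 1/(-18906 + 58) = 1/(-18848) = -1/18848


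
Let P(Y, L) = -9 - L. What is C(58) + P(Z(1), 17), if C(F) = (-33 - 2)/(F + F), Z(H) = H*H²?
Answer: -3051/116 ≈ -26.302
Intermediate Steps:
Z(H) = H³
C(F) = -35/(2*F) (C(F) = -35*1/(2*F) = -35/(2*F))
C(58) + P(Z(1), 17) = -35/2/58 + (-9 - 1*17) = -35/2*1/58 + (-9 - 17) = -35/116 - 26 = -3051/116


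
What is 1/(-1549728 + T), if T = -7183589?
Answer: -1/8733317 ≈ -1.1450e-7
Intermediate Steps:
1/(-1549728 + T) = 1/(-1549728 - 7183589) = 1/(-8733317) = -1/8733317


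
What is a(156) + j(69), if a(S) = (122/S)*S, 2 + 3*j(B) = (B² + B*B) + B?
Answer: 9955/3 ≈ 3318.3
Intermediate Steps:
j(B) = -⅔ + B/3 + 2*B²/3 (j(B) = -⅔ + ((B² + B*B) + B)/3 = -⅔ + ((B² + B²) + B)/3 = -⅔ + (2*B² + B)/3 = -⅔ + (B + 2*B²)/3 = -⅔ + (B/3 + 2*B²/3) = -⅔ + B/3 + 2*B²/3)
a(S) = 122
a(156) + j(69) = 122 + (-⅔ + (⅓)*69 + (⅔)*69²) = 122 + (-⅔ + 23 + (⅔)*4761) = 122 + (-⅔ + 23 + 3174) = 122 + 9589/3 = 9955/3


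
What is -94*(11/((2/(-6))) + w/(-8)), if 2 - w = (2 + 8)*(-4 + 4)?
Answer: 6251/2 ≈ 3125.5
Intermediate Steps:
w = 2 (w = 2 - (2 + 8)*(-4 + 4) = 2 - 10*0 = 2 - 1*0 = 2 + 0 = 2)
-94*(11/((2/(-6))) + w/(-8)) = -94*(11/((2/(-6))) + 2/(-8)) = -94*(11/((2*(-1/6))) + 2*(-1/8)) = -94*(11/(-1/3) - 1/4) = -94*(11*(-3) - 1/4) = -94*(-33 - 1/4) = -94*(-133/4) = 6251/2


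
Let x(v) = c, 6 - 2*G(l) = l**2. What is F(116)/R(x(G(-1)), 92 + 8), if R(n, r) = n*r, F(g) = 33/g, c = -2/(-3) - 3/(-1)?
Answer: 9/11600 ≈ 0.00077586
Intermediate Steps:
c = 11/3 (c = -2*(-1/3) - 3*(-1) = 2/3 + 3 = 11/3 ≈ 3.6667)
G(l) = 3 - l**2/2
x(v) = 11/3
F(116)/R(x(G(-1)), 92 + 8) = (33/116)/((11*(92 + 8)/3)) = (33*(1/116))/(((11/3)*100)) = 33/(116*(1100/3)) = (33/116)*(3/1100) = 9/11600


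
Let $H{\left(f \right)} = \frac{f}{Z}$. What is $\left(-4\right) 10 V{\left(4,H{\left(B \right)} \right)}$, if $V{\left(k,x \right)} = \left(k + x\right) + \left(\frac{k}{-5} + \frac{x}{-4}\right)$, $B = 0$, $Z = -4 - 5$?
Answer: $-128$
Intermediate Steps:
$Z = -9$ ($Z = -4 - 5 = -9$)
$H{\left(f \right)} = - \frac{f}{9}$ ($H{\left(f \right)} = \frac{f}{-9} = f \left(- \frac{1}{9}\right) = - \frac{f}{9}$)
$V{\left(k,x \right)} = \frac{3 x}{4} + \frac{4 k}{5}$ ($V{\left(k,x \right)} = \left(k + x\right) + \left(k \left(- \frac{1}{5}\right) + x \left(- \frac{1}{4}\right)\right) = \left(k + x\right) - \left(\frac{x}{4} + \frac{k}{5}\right) = \frac{3 x}{4} + \frac{4 k}{5}$)
$\left(-4\right) 10 V{\left(4,H{\left(B \right)} \right)} = \left(-4\right) 10 \left(\frac{3 \left(\left(- \frac{1}{9}\right) 0\right)}{4} + \frac{4}{5} \cdot 4\right) = - 40 \left(\frac{3}{4} \cdot 0 + \frac{16}{5}\right) = - 40 \left(0 + \frac{16}{5}\right) = \left(-40\right) \frac{16}{5} = -128$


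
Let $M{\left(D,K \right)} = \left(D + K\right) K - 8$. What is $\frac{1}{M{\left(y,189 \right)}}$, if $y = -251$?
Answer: $- \frac{1}{11726} \approx -8.5281 \cdot 10^{-5}$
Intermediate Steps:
$M{\left(D,K \right)} = -8 + K \left(D + K\right)$ ($M{\left(D,K \right)} = K \left(D + K\right) - 8 = -8 + K \left(D + K\right)$)
$\frac{1}{M{\left(y,189 \right)}} = \frac{1}{-8 + 189^{2} - 47439} = \frac{1}{-8 + 35721 - 47439} = \frac{1}{-11726} = - \frac{1}{11726}$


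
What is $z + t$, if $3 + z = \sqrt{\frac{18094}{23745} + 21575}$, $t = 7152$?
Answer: $7149 + \frac{\sqrt{12164954556405}}{23745} \approx 7295.9$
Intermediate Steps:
$z = -3 + \frac{\sqrt{12164954556405}}{23745}$ ($z = -3 + \sqrt{\frac{18094}{23745} + 21575} = -3 + \sqrt{\frac{512316469}{23745}} = -3 + \frac{\sqrt{12164954556405}}{23745} \approx 143.89$)
$z + t = \left(-3 + \frac{\sqrt{12164954556405}}{23745}\right) + 7152 = 7149 + \frac{\sqrt{12164954556405}}{23745}$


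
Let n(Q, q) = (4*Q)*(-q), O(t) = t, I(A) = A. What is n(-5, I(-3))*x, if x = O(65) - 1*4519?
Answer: 267240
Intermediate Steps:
n(Q, q) = -4*Q*q
x = -4454 (x = 65 - 1*4519 = 65 - 4519 = -4454)
n(-5, I(-3))*x = -4*(-5)*(-3)*(-4454) = -60*(-4454) = 267240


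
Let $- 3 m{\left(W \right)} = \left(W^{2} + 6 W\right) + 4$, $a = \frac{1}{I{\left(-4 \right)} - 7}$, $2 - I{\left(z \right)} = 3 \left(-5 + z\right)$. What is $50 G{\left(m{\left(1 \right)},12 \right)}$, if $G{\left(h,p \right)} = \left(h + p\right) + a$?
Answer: $\frac{13825}{33} \approx 418.94$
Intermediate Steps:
$I{\left(z \right)} = 17 - 3 z$ ($I{\left(z \right)} = 2 - 3 \left(-5 + z\right) = 2 - \left(-15 + 3 z\right) = 17 - 3 z$)
$a = \frac{1}{22}$ ($a = \frac{1}{\left(17 - -12\right) - 7} = \frac{1}{\left(17 + 12\right) - 7} = \frac{1}{29 - 7} = \frac{1}{22} \approx 0.045455$)
$m{\left(W \right)} = - \frac{4}{3} - 2 W - \frac{W^{2}}{3}$ ($m{\left(W \right)} = - \frac{\left(W^{2} + 6 W\right) + 4}{3} = - \frac{4 + W^{2} + 6 W}{3} = - \frac{4}{3} - 2 W - \frac{W^{2}}{3}$)
$G{\left(h,p \right)} = \frac{1}{22} + h + p$ ($G{\left(h,p \right)} = \left(h + p\right) + \frac{1}{22} = \frac{1}{22} + h + p$)
$50 G{\left(m{\left(1 \right)},12 \right)} = 50 \left(\frac{1}{22} - \left(\frac{10}{3} + \frac{1}{3}\right) + 12\right) = 50 \left(\frac{1}{22} - \frac{11}{3} + 12\right) = 50 \cdot \frac{553}{66} = \frac{13825}{33}$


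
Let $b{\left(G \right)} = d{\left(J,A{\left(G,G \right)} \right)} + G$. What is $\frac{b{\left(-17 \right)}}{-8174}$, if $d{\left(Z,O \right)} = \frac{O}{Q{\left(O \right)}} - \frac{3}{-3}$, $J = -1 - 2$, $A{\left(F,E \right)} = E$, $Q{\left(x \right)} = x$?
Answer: $\frac{15}{8174} \approx 0.0018351$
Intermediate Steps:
$J = -3$ ($J = -1 - 2 = -3$)
$d{\left(Z,O \right)} = 2$ ($d{\left(Z,O \right)} = \frac{O}{O} - \frac{3}{-3} = 1 - -1 = 1 + 1 = 2$)
$b{\left(G \right)} = 2 + G$
$\frac{b{\left(-17 \right)}}{-8174} = \frac{2 - 17}{-8174} = \left(-15\right) \left(- \frac{1}{8174}\right) = \frac{15}{8174}$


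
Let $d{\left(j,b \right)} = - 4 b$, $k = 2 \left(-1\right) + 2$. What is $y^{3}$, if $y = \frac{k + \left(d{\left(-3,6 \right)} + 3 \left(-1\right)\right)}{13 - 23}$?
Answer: $\frac{19683}{1000} \approx 19.683$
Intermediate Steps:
$k = 0$ ($k = -2 + 2 = 0$)
$y = \frac{27}{10}$ ($y = \frac{0 + \left(\left(-4\right) 6 + 3 \left(-1\right)\right)}{13 - 23} = \frac{0 - 27}{-10} = \left(0 - 27\right) \left(- \frac{1}{10}\right) = \left(-27\right) \left(- \frac{1}{10}\right) = \frac{27}{10} \approx 2.7$)
$y^{3} = \left(\frac{27}{10}\right)^{3} = \frac{19683}{1000}$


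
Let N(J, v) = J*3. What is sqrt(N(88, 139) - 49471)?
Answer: I*sqrt(49207) ≈ 221.83*I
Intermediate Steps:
N(J, v) = 3*J
sqrt(N(88, 139) - 49471) = sqrt(3*88 - 49471) = sqrt(264 - 49471) = sqrt(-49207) = I*sqrt(49207)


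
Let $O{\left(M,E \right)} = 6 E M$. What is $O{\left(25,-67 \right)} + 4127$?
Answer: $-5923$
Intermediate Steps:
$O{\left(M,E \right)} = 6 E M$
$O{\left(25,-67 \right)} + 4127 = 6 \left(-67\right) 25 + 4127 = -10050 + 4127 = -5923$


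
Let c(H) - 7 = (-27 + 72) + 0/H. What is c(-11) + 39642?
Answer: 39694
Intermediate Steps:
c(H) = 52 (c(H) = 7 + ((-27 + 72) + 0/H) = 7 + (45 + 0) = 7 + 45 = 52)
c(-11) + 39642 = 52 + 39642 = 39694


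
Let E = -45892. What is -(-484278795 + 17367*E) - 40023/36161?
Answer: 46332552594576/36161 ≈ 1.2813e+9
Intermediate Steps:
-(-484278795 + 17367*E) - 40023/36161 = -17367/(1/(-27885 - 45892)) - 40023/36161 = -17367/(1/(-73777)) - 40023*1/36161 = -17367/(-1/73777) - 40023/36161 = -17367*(-73777) - 40023/36161 = 1281285159 - 40023/36161 = 46332552594576/36161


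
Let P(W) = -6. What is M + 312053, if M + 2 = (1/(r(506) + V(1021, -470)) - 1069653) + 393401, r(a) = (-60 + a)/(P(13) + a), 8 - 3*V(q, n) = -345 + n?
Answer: -75178005469/206419 ≈ -3.6420e+5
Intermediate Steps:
V(q, n) = 353/3 - n/3 (V(q, n) = 8/3 - (-345 + n)/3 = 8/3 + (115 - n/3) = 353/3 - n/3)
r(a) = (-60 + a)/(-6 + a)
M = -139591673676/206419 (M = -2 + ((1/((-60 + 506)/(-6 + 506) + (353/3 - ⅓*(-470))) - 1069653) + 393401) = -2 + ((1/(446/500 + (353/3 + 470/3)) - 1069653) + 393401) = -2 + ((1/((1/500)*446 + 823/3) - 1069653) + 393401) = -2 + ((1/(223/250 + 823/3) - 1069653) + 393401) = -2 + ((1/(206419/750) - 1069653) + 393401) = -2 + ((750/206419 - 1069653) + 393401) = -2 + (-220796701857/206419 + 393401) = -2 - 139591260838/206419 = -139591673676/206419 ≈ -6.7625e+5)
M + 312053 = -139591673676/206419 + 312053 = -75178005469/206419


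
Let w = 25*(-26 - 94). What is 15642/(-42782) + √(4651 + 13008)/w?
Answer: -7821/21391 - √17659/3000 ≈ -0.40992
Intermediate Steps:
w = -3000 (w = 25*(-120) = -3000)
15642/(-42782) + √(4651 + 13008)/w = 15642/(-42782) + √(4651 + 13008)/(-3000) = 15642*(-1/42782) + √17659*(-1/3000) = -7821/21391 - √17659/3000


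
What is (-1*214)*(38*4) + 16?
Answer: -32512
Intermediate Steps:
(-1*214)*(38*4) + 16 = -214*152 + 16 = -32528 + 16 = -32512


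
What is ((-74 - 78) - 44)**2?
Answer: 38416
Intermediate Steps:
((-74 - 78) - 44)**2 = (-152 - 44)**2 = (-196)**2 = 38416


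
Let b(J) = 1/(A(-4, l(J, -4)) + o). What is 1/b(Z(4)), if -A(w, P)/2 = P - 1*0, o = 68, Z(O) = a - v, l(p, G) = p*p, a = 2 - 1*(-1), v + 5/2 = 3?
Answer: 111/2 ≈ 55.500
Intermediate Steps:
v = ½ (v = -5/2 + 3 = ½ ≈ 0.50000)
a = 3 (a = 2 + 1 = 3)
l(p, G) = p²
Z(O) = 5/2 (Z(O) = 3 - 1*½ = 3 - ½ = 5/2)
A(w, P) = -2*P (A(w, P) = -2*(P - 1*0) = -2*(P + 0) = -2*P)
b(J) = 1/(68 - 2*J²) (b(J) = 1/(-2*J² + 68) = 1/(68 - 2*J²))
1/b(Z(4)) = 1/(-1/(-68 + 2*(5/2)²)) = 1/(-1/(-68 + 2*(25/4))) = 1/(-1/(-68 + 25/2)) = 1/(-1/(-111/2)) = 1/(-1*(-2/111)) = 1/(2/111) = 111/2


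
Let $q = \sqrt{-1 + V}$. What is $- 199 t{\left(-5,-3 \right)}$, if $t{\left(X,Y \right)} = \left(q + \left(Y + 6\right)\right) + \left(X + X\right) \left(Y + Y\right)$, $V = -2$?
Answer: $-12537 - 199 i \sqrt{3} \approx -12537.0 - 344.68 i$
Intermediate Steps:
$q = i \sqrt{3}$ ($q = \sqrt{-1 - 2} = \sqrt{-3} = i \sqrt{3} \approx 1.732 i$)
$t{\left(X,Y \right)} = 6 + Y + i \sqrt{3} + 4 X Y$ ($t{\left(X,Y \right)} = \left(i \sqrt{3} + \left(Y + 6\right)\right) + \left(X + X\right) \left(Y + Y\right) = \left(i \sqrt{3} + \left(6 + Y\right)\right) + 2 X 2 Y = \left(6 + Y + i \sqrt{3}\right) + 4 X Y = 6 + Y + i \sqrt{3} + 4 X Y$)
$- 199 t{\left(-5,-3 \right)} = - 199 \left(6 - 3 + i \sqrt{3} + 4 \left(-5\right) \left(-3\right)\right) = - 199 \left(6 - 3 + i \sqrt{3} + 60\right) = - 199 \left(63 + i \sqrt{3}\right) = -12537 - 199 i \sqrt{3}$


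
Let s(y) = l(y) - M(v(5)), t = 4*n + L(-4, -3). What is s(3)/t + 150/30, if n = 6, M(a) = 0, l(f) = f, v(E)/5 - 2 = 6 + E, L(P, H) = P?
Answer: 103/20 ≈ 5.1500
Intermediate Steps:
v(E) = 40 + 5*E (v(E) = 10 + 5*(6 + E) = 10 + (30 + 5*E) = 40 + 5*E)
t = 20 (t = 4*6 - 4 = 24 - 4 = 20)
s(y) = y (s(y) = y - 1*0 = y + 0 = y)
s(3)/t + 150/30 = 3/20 + 150/30 = 3*(1/20) + 150*(1/30) = 3/20 + 5 = 103/20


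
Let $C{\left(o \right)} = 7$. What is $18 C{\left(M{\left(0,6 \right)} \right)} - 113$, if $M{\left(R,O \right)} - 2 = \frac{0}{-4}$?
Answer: $13$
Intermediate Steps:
$M{\left(R,O \right)} = 2$ ($M{\left(R,O \right)} = 2 + \frac{0}{-4} = 2 + 0 \left(- \frac{1}{4}\right) = 2 + 0 = 2$)
$18 C{\left(M{\left(0,6 \right)} \right)} - 113 = 18 \cdot 7 - 113 = 126 - 113 = 13$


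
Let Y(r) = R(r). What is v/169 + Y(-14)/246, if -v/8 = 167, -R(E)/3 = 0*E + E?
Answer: -53593/6929 ≈ -7.7346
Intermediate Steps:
R(E) = -3*E (R(E) = -3*(0*E + E) = -3*(0 + E) = -3*E)
Y(r) = -3*r
v = -1336 (v = -8*167 = -1336)
v/169 + Y(-14)/246 = -1336/169 - 3*(-14)/246 = -1336*1/169 + 42*(1/246) = -1336/169 + 7/41 = -53593/6929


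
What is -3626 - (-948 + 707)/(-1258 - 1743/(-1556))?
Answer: -7091761326/1955705 ≈ -3626.2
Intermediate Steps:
-3626 - (-948 + 707)/(-1258 - 1743/(-1556)) = -3626 - (-241)/(-1258 - 1743*(-1/1556)) = -3626 - (-241)/(-1258 + 1743/1556) = -3626 - (-241)/(-1955705/1556) = -3626 - (-241)*(-1556)/1955705 = -3626 - 1*374996/1955705 = -3626 - 374996/1955705 = -7091761326/1955705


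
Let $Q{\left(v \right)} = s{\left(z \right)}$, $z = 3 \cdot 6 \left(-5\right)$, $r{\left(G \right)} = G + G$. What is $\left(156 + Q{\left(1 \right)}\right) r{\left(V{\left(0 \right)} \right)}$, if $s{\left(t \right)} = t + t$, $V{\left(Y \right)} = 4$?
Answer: $-192$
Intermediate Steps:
$r{\left(G \right)} = 2 G$
$z = -90$ ($z = 18 \left(-5\right) = -90$)
$s{\left(t \right)} = 2 t$
$Q{\left(v \right)} = -180$ ($Q{\left(v \right)} = 2 \left(-90\right) = -180$)
$\left(156 + Q{\left(1 \right)}\right) r{\left(V{\left(0 \right)} \right)} = \left(156 - 180\right) 2 \cdot 4 = \left(-24\right) 8 = -192$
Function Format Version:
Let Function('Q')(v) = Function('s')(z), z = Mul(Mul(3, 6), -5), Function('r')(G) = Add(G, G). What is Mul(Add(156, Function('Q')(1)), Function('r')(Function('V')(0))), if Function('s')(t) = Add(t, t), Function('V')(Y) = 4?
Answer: -192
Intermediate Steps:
Function('r')(G) = Mul(2, G)
z = -90 (z = Mul(18, -5) = -90)
Function('s')(t) = Mul(2, t)
Function('Q')(v) = -180 (Function('Q')(v) = Mul(2, -90) = -180)
Mul(Add(156, Function('Q')(1)), Function('r')(Function('V')(0))) = Mul(Add(156, -180), Mul(2, 4)) = Mul(-24, 8) = -192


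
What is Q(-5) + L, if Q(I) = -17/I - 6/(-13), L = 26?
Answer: 1941/65 ≈ 29.862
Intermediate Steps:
Q(I) = 6/13 - 17/I (Q(I) = -17/I - 6*(-1/13) = -17/I + 6/13 = 6/13 - 17/I)
Q(-5) + L = (6/13 - 17/(-5)) + 26 = (6/13 - 17*(-⅕)) + 26 = (6/13 + 17/5) + 26 = 251/65 + 26 = 1941/65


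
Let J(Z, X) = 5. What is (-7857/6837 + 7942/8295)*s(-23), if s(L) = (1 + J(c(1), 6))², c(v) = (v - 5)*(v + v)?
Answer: -43497444/6301435 ≈ -6.9028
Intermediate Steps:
c(v) = 2*v*(-5 + v) (c(v) = (-5 + v)*(2*v) = 2*v*(-5 + v))
s(L) = 36 (s(L) = (1 + 5)² = 6² = 36)
(-7857/6837 + 7942/8295)*s(-23) = (-7857/6837 + 7942/8295)*36 = (-7857*1/6837 + 7942*(1/8295))*36 = (-2619/2279 + 7942/8295)*36 = -3624787/18904305*36 = -43497444/6301435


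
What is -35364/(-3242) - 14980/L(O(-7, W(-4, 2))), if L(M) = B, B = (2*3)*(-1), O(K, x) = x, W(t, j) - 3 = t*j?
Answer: 12194336/4863 ≈ 2507.6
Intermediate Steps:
W(t, j) = 3 + j*t (W(t, j) = 3 + t*j = 3 + j*t)
B = -6 (B = 6*(-1) = -6)
L(M) = -6
-35364/(-3242) - 14980/L(O(-7, W(-4, 2))) = -35364/(-3242) - 14980/(-6) = -35364*(-1/3242) - 14980*(-⅙) = 17682/1621 + 7490/3 = 12194336/4863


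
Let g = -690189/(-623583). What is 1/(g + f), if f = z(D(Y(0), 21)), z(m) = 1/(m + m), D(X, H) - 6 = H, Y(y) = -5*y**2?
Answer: 3741498/4210421 ≈ 0.88863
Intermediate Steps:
D(X, H) = 6 + H
z(m) = 1/(2*m)
f = 1/54 (f = 1/(2*(6 + 21)) = (1/2)/27 = (1/2)*(1/27) = 1/54 ≈ 0.018519)
g = 230063/207861 (g = -690189*(-1/623583) = 230063/207861 ≈ 1.1068)
1/(g + f) = 1/(230063/207861 + 1/54) = 1/(4210421/3741498) = 3741498/4210421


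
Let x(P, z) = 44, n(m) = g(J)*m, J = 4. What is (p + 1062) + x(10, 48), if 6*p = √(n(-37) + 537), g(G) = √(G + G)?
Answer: 1106 + √(537 - 74*√2)/6 ≈ 1109.5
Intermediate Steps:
g(G) = √2*√G (g(G) = √(2*G) = √2*√G)
n(m) = 2*m*√2 (n(m) = (√2*√4)*m = (√2*2)*m = (2*√2)*m = 2*m*√2)
p = √(537 - 74*√2)/6 (p = √(2*(-37)*√2 + 537)/6 = √(-74*√2 + 537)/6 = √(537 - 74*√2)/6 ≈ 3.4655)
(p + 1062) + x(10, 48) = (√(537 - 74*√2)/6 + 1062) + 44 = (1062 + √(537 - 74*√2)/6) + 44 = 1106 + √(537 - 74*√2)/6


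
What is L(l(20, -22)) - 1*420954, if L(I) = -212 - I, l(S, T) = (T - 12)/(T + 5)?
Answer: -421168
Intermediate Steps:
l(S, T) = (-12 + T)/(5 + T)
L(l(20, -22)) - 1*420954 = (-212 - (-12 - 22)/(5 - 22)) - 1*420954 = (-212 - (-34)/(-17)) - 420954 = (-212 - (-1)*(-34)/17) - 420954 = (-212 - 1*2) - 420954 = (-212 - 2) - 420954 = -214 - 420954 = -421168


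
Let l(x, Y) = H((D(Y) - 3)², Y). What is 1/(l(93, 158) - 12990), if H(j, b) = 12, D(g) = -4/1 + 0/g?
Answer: -1/12978 ≈ -7.7053e-5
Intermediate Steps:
D(g) = -4 (D(g) = -4*1 + 0 = -4 + 0 = -4)
l(x, Y) = 12
1/(l(93, 158) - 12990) = 1/(12 - 12990) = 1/(-12978) = -1/12978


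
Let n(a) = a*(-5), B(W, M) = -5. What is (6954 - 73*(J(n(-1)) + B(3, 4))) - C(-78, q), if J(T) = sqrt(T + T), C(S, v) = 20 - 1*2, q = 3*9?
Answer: 7301 - 73*sqrt(10) ≈ 7070.2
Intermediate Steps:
q = 27
n(a) = -5*a
C(S, v) = 18 (C(S, v) = 20 - 2 = 18)
J(T) = sqrt(2)*sqrt(T) (J(T) = sqrt(2*T) = sqrt(2)*sqrt(T))
(6954 - 73*(J(n(-1)) + B(3, 4))) - C(-78, q) = (6954 - 73*(sqrt(2)*sqrt(-5*(-1)) - 5)) - 1*18 = (6954 - 73*(sqrt(2)*sqrt(5) - 5)) - 18 = (6954 - 73*(sqrt(10) - 5)) - 18 = (6954 - 73*(-5 + sqrt(10))) - 18 = (6954 + (365 - 73*sqrt(10))) - 18 = (7319 - 73*sqrt(10)) - 18 = 7301 - 73*sqrt(10)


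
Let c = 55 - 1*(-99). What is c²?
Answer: 23716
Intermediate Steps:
c = 154 (c = 55 + 99 = 154)
c² = 154² = 23716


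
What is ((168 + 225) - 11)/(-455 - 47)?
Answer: -191/251 ≈ -0.76096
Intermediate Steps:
((168 + 225) - 11)/(-455 - 47) = (393 - 11)/(-502) = 382*(-1/502) = -191/251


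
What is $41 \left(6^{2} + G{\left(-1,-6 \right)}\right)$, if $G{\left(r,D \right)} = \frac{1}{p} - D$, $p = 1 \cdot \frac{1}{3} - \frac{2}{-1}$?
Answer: $\frac{12177}{7} \approx 1739.6$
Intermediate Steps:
$p = \frac{7}{3}$ ($p = 1 \cdot \frac{1}{3} - -2 = \frac{1}{3} + 2 = \frac{7}{3} \approx 2.3333$)
$G{\left(r,D \right)} = \frac{3}{7} - D$ ($G{\left(r,D \right)} = \frac{1}{\frac{7}{3}} - D = \frac{3}{7} - D$)
$41 \left(6^{2} + G{\left(-1,-6 \right)}\right) = 41 \left(6^{2} + \left(\frac{3}{7} - -6\right)\right) = 41 \left(36 + \left(\frac{3}{7} + 6\right)\right) = 41 \left(36 + \frac{45}{7}\right) = 41 \cdot \frac{297}{7} = \frac{12177}{7}$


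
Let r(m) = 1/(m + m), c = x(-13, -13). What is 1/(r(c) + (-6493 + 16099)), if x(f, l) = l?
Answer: 26/249755 ≈ 0.00010410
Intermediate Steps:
c = -13
r(m) = 1/(2*m)
1/(r(c) + (-6493 + 16099)) = 1/((1/2)/(-13) + (-6493 + 16099)) = 1/((1/2)*(-1/13) + 9606) = 1/(-1/26 + 9606) = 1/(249755/26) = 26/249755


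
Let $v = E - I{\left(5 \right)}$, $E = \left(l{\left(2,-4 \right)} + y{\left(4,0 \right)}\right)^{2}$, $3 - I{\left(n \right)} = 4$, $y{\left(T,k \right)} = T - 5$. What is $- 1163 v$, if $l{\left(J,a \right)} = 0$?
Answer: $-2326$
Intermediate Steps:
$y{\left(T,k \right)} = -5 + T$ ($y{\left(T,k \right)} = T - 5 = -5 + T$)
$I{\left(n \right)} = -1$ ($I{\left(n \right)} = 3 - 4 = -1$)
$E = 1$ ($E = \left(0 + \left(-5 + 4\right)\right)^{2} = \left(0 - 1\right)^{2} = \left(-1\right)^{2} = 1$)
$v = 2$ ($v = 1 - -1 = 1 + 1 = 2$)
$- 1163 v = \left(-1163\right) 2 = -2326$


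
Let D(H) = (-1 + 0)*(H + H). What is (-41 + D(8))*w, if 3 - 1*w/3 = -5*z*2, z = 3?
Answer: -5643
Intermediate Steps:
D(H) = -2*H
w = 99 (w = 9 - 3*(-5*3)*2 = 9 - (-45)*2 = 9 - 3*(-30) = 9 + 90 = 99)
(-41 + D(8))*w = (-41 - 2*8)*99 = (-41 - 16)*99 = -57*99 = -5643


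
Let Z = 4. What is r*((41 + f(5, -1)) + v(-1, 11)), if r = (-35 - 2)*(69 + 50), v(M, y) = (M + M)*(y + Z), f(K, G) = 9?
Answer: -88060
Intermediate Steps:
v(M, y) = 2*M*(4 + y) (v(M, y) = (M + M)*(y + 4) = (2*M)*(4 + y) = 2*M*(4 + y))
r = -4403 (r = -37*119 = -4403)
r*((41 + f(5, -1)) + v(-1, 11)) = -4403*((41 + 9) + 2*(-1)*(4 + 11)) = -4403*(50 + 2*(-1)*15) = -4403*(50 - 30) = -4403*20 = -88060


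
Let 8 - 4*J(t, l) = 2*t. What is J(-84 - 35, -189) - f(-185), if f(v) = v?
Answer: 493/2 ≈ 246.50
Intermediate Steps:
J(t, l) = 2 - t/2
J(-84 - 35, -189) - f(-185) = (2 - (-84 - 35)/2) - 1*(-185) = (2 - 1/2*(-119)) + 185 = (2 + 119/2) + 185 = 123/2 + 185 = 493/2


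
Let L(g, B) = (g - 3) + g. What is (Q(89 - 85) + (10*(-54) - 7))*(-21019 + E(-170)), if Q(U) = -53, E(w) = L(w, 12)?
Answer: 12817200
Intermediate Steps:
L(g, B) = -3 + 2*g (L(g, B) = (-3 + g) + g = -3 + 2*g)
E(w) = -3 + 2*w
(Q(89 - 85) + (10*(-54) - 7))*(-21019 + E(-170)) = (-53 + (10*(-54) - 7))*(-21019 + (-3 + 2*(-170))) = (-53 + (-540 - 7))*(-21019 + (-3 - 340)) = (-53 - 547)*(-21019 - 343) = -600*(-21362) = 12817200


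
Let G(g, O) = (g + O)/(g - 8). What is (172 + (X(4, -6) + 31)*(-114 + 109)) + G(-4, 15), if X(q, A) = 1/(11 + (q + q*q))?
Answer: 5923/372 ≈ 15.922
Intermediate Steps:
X(q, A) = 1/(11 + q + q**2) (X(q, A) = 1/(11 + (q + q**2)) = 1/(11 + q + q**2))
G(g, O) = (O + g)/(-8 + g)
(172 + (X(4, -6) + 31)*(-114 + 109)) + G(-4, 15) = (172 + (1/(11 + 4 + 4**2) + 31)*(-114 + 109)) + (15 - 4)/(-8 - 4) = (172 + (1/(11 + 4 + 16) + 31)*(-5)) + 11/(-12) = (172 + (1/31 + 31)*(-5)) - 1/12*11 = (172 + (1/31 + 31)*(-5)) - 11/12 = (172 + (962/31)*(-5)) - 11/12 = (172 - 4810/31) - 11/12 = 522/31 - 11/12 = 5923/372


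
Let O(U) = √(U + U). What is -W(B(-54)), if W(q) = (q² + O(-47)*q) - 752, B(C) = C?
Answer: -2164 + 54*I*√94 ≈ -2164.0 + 523.55*I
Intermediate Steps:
O(U) = √2*√U (O(U) = √(2*U) = √2*√U)
W(q) = -752 + q² + I*q*√94 (W(q) = (q² + (√2*√(-47))*q) - 752 = (q² + (√2*(I*√47))*q) - 752 = (q² + (I*√94)*q) - 752 = (q² + I*q*√94) - 752 = -752 + q² + I*q*√94)
-W(B(-54)) = -(-752 + (-54)² + I*(-54)*√94) = -(-752 + 2916 - 54*I*√94) = -(2164 - 54*I*√94) = -2164 + 54*I*√94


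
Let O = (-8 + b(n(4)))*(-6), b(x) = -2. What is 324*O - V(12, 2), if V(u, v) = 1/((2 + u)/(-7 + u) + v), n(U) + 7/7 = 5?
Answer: 466555/24 ≈ 19440.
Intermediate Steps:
n(U) = 4 (n(U) = -1 + 5 = 4)
V(u, v) = 1/(v + (2 + u)/(-7 + u)) (V(u, v) = 1/((2 + u)/(-7 + u) + v) = 1/(v + (2 + u)/(-7 + u)))
O = 60 (O = (-8 - 2)*(-6) = -10*(-6) = 60)
324*O - V(12, 2) = 324*60 - (-7 + 12)/(2 + 12 - 7*2 + 12*2) = 19440 - 5/(2 + 12 - 14 + 24) = 19440 - 5/24 = 466555/24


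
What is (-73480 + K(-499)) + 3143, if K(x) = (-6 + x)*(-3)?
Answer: -68822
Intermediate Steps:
K(x) = 18 - 3*x
(-73480 + K(-499)) + 3143 = (-73480 + (18 - 3*(-499))) + 3143 = (-73480 + (18 + 1497)) + 3143 = (-73480 + 1515) + 3143 = -71965 + 3143 = -68822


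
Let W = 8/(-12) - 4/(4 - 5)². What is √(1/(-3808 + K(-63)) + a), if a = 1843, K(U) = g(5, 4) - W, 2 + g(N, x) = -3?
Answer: 4*√601419769/2285 ≈ 42.930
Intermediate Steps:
g(N, x) = -5 (g(N, x) = -2 - 3 = -5)
W = -14/3 (W = 8*(-1/12) - 4/((-1)²) = -⅔ - 4/1 = -⅔ - 4*1 = -⅔ - 4 = -14/3 ≈ -4.6667)
K(U) = -⅓ (K(U) = -5 - 1*(-14/3) = -5 + 14/3 = -⅓)
√(1/(-3808 + K(-63)) + a) = √(1/(-3808 - ⅓) + 1843) = √(1/(-11425/3) + 1843) = √(-3/11425 + 1843) = √(21056272/11425) = 4*√601419769/2285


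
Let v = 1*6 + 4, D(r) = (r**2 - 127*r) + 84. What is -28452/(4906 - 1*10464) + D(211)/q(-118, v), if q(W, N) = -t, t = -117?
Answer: 17050958/108381 ≈ 157.32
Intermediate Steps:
D(r) = 84 + r**2 - 127*r
v = 10 (v = 6 + 4 = 10)
q(W, N) = 117 (q(W, N) = -1*(-117) = 117)
-28452/(4906 - 1*10464) + D(211)/q(-118, v) = -28452/(4906 - 1*10464) + (84 + 211**2 - 127*211)/117 = -28452/(4906 - 10464) + (84 + 44521 - 26797)*(1/117) = -28452/(-5558) + 17808*(1/117) = -28452*(-1/5558) + 5936/39 = 14226/2779 + 5936/39 = 17050958/108381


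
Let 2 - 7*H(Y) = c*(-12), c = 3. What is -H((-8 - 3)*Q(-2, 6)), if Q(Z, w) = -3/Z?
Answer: -38/7 ≈ -5.4286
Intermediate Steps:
H(Y) = 38/7 (H(Y) = 2/7 - 3*(-12)/7 = 2/7 - ⅐*(-36) = 2/7 + 36/7 = 38/7)
-H((-8 - 3)*Q(-2, 6)) = -1*38/7 = -38/7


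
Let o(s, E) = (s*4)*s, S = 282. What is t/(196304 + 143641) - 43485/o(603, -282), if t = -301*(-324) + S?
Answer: 14163339899/54936471780 ≈ 0.25781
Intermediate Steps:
o(s, E) = 4*s² (o(s, E) = (4*s)*s = 4*s²)
t = 97806 (t = -301*(-324) + 282 = 97524 + 282 = 97806)
t/(196304 + 143641) - 43485/o(603, -282) = 97806/(196304 + 143641) - 43485/(4*603²) = 97806/339945 - 43485/(4*363609) = 97806*(1/339945) - 43485/1454436 = 32602/113315 - 43485*1/1454436 = 32602/113315 - 14495/484812 = 14163339899/54936471780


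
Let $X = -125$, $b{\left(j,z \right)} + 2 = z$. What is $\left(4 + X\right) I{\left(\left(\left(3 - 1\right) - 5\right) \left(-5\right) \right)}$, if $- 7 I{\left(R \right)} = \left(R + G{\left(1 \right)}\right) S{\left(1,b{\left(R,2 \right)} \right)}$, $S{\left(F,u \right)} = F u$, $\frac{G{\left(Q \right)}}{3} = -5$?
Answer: $0$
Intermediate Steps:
$b{\left(j,z \right)} = -2 + z$
$G{\left(Q \right)} = -15$ ($G{\left(Q \right)} = 3 \left(-5\right) = -15$)
$I{\left(R \right)} = 0$ ($I{\left(R \right)} = - \frac{\left(R - 15\right) 1 \left(-2 + 2\right)}{7} = - \frac{\left(-15 + R\right) 1 \cdot 0}{7} = - \frac{\left(-15 + R\right) 0}{7} = \left(- \frac{1}{7}\right) 0 = 0$)
$\left(4 + X\right) I{\left(\left(\left(3 - 1\right) - 5\right) \left(-5\right) \right)} = \left(4 - 125\right) 0 = \left(-121\right) 0 = 0$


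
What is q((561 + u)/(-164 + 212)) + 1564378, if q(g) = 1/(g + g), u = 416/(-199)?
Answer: 173994819070/111223 ≈ 1.5644e+6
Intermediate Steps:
u = -416/199 (u = 416*(-1/199) = -416/199 ≈ -2.0905)
q(g) = 1/(2*g)
q((561 + u)/(-164 + 212)) + 1564378 = 1/(2*(((561 - 416/199)/(-164 + 212)))) + 1564378 = 1/(2*(((111223/199)/48))) + 1564378 = 1/(2*(((111223/199)*(1/48)))) + 1564378 = 1/(2*(111223/9552)) + 1564378 = (1/2)*(9552/111223) + 1564378 = 4776/111223 + 1564378 = 173994819070/111223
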